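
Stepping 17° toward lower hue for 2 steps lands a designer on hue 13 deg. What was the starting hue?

2 steps of 17° (toward lower hue) give a net shift of −34°.
Start = end − shift: 13 + 34 = 47°

47°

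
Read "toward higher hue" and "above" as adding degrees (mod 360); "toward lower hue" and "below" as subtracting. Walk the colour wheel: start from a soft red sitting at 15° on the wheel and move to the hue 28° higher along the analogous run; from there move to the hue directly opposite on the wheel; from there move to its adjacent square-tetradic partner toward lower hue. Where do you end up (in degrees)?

15 + 28 = 43°   (analog 28° ↑)
43 + 180 = 223°   (complement)
223 − 90 = 133°   (square ↓)

133°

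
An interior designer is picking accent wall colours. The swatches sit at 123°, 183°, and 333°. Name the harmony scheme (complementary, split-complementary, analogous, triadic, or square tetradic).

split-complementary

Sort the hues: 123°, 183°, 333°.
Successive gaps around the wheel: 60°, 150°, 150°.
Two 150° gaps and one 60° gap — a base hue opposite a pair of accents 30° either side of its complement — is the split-complementary pattern.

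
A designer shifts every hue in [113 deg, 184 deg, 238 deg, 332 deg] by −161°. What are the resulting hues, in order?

113 − 161 = -48 → -48 + 360 = 312°
184 − 161 = 23°
238 − 161 = 77°
332 − 161 = 171°

312°, 23°, 77°, 171°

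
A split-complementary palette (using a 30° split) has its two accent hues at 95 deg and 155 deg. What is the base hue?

The accents sit 30° either side of the complement, so the complement is their short-arc midpoint on the wheel.
Short-arc midpoint of 95° and 155°: 125°.
Base is 180° from the complement: 125 − 180 = -55 → -55 + 360 = 305°

305°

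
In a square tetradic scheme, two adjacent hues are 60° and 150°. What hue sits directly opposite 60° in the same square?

240°

A square tetradic scheme places four hues 90° apart; opposite corners are 180° apart.
60 + 180 = 240°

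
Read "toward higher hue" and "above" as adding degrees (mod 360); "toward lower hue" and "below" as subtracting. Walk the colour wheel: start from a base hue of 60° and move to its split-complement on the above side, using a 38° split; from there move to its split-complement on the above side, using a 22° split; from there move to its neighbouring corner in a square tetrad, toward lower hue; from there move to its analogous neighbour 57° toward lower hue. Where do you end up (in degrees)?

333°

60 + 218 = 278°   (split-comp 38° ↑)
278 + 202 = 480 → 480 − 360 = 120°   (split-comp 22° ↑)
120 − 90 = 30°   (square ↓)
30 − 57 = -27 → -27 + 360 = 333°   (analog 57° ↓)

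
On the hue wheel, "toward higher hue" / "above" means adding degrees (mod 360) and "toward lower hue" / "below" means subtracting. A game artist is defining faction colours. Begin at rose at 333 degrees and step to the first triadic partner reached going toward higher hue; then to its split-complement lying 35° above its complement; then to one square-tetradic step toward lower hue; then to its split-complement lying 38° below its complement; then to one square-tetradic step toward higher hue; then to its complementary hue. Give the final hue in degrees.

270°

triadic ↑ +120°: 333 + 120 = 453 → 453 − 360 = 93°
split-comp 35° ↑ +215°: 93 + 215 = 308°
square ↓ −90°: 308 − 90 = 218°
split-comp 38° ↓ +142°: 218 + 142 = 360 → 360 − 360 = 0°
square ↑ +90°: 0 + 90 = 90°
complement +180°: 90 + 180 = 270°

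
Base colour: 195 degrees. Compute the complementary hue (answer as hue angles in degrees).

The complement sits 180° across the wheel.
195 + 180 = 375 → 375 − 360 = 15°

15°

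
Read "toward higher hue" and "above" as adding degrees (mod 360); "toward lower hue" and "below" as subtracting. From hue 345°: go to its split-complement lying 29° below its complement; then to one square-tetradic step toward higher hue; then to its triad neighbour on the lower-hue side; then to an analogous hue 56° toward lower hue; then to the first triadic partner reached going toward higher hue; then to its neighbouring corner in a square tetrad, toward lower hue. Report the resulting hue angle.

80°

345 + 151 = 496 → 496 − 360 = 136°   (split-comp 29° ↓)
136 + 90 = 226°   (square ↑)
226 − 120 = 106°   (triadic ↓)
106 − 56 = 50°   (analog 56° ↓)
50 + 120 = 170°   (triadic ↑)
170 − 90 = 80°   (square ↓)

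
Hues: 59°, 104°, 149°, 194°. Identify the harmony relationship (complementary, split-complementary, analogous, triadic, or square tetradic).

analogous

Sort the hues: 59°, 104°, 149°, 194°.
Successive gaps around the wheel: 45°, 45°, 45°, 225°.
A run of hues at equal small steps (45°) with one large closing gap is an analogous group.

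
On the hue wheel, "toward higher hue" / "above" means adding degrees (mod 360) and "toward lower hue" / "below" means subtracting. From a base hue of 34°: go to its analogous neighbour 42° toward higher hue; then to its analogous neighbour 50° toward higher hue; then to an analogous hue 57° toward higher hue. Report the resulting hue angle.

analog 42° ↑ +42°: 34 + 42 = 76°
analog 50° ↑ +50°: 76 + 50 = 126°
analog 57° ↑ +57°: 126 + 57 = 183°

183°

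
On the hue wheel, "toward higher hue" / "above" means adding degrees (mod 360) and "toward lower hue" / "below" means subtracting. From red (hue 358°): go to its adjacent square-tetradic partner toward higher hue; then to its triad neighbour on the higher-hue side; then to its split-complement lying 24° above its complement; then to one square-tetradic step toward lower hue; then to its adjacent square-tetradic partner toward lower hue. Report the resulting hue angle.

358 + 90 = 448 → 448 − 360 = 88°   (square ↑)
88 + 120 = 208°   (triadic ↑)
208 + 204 = 412 → 412 − 360 = 52°   (split-comp 24° ↑)
52 − 90 = -38 → -38 + 360 = 322°   (square ↓)
322 − 90 = 232°   (square ↓)

232°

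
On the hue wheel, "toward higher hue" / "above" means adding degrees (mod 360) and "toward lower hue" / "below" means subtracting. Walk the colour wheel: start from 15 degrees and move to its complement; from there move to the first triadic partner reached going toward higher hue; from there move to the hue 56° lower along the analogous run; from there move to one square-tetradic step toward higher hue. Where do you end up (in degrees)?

349°

15 + 180 = 195°   (complement)
195 + 120 = 315°   (triadic ↑)
315 − 56 = 259°   (analog 56° ↓)
259 + 90 = 349°   (square ↑)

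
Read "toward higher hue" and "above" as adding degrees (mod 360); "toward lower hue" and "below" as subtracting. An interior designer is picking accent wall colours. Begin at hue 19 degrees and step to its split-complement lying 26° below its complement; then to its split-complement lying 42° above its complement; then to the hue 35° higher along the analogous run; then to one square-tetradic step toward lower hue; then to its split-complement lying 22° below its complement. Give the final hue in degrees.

138°

split-comp 26° ↓ +154°: 19 + 154 = 173°
split-comp 42° ↑ +222°: 173 + 222 = 395 → 395 − 360 = 35°
analog 35° ↑ +35°: 35 + 35 = 70°
square ↓ −90°: 70 − 90 = -20 → -20 + 360 = 340°
split-comp 22° ↓ +158°: 340 + 158 = 498 → 498 − 360 = 138°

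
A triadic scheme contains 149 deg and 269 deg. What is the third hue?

A triad spaces three hues 120° apart.
The full set is {29°, 149°, 269°}.

29°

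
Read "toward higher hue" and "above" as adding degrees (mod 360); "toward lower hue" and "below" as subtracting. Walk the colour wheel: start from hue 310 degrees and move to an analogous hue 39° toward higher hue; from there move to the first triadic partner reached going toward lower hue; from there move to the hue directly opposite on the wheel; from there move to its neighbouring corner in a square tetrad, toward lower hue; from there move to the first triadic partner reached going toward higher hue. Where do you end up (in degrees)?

analog 39° ↑ +39°: 310 + 39 = 349°
triadic ↓ −120°: 349 − 120 = 229°
complement +180°: 229 + 180 = 409 → 409 − 360 = 49°
square ↓ −90°: 49 − 90 = -41 → -41 + 360 = 319°
triadic ↑ +120°: 319 + 120 = 439 → 439 − 360 = 79°

79°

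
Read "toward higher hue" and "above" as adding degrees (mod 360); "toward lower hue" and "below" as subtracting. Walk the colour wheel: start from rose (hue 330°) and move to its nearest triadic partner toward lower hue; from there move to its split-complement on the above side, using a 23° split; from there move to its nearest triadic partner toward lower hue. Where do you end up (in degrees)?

−120° (triadic ↓): 330 − 120 = 210°
+203° (split-comp 23° ↑): 210 + 203 = 413 → 413 − 360 = 53°
−120° (triadic ↓): 53 − 120 = -67 → -67 + 360 = 293°

293°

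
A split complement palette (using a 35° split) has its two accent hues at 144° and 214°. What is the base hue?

The accents sit 35° either side of the complement, so the complement is their short-arc midpoint on the wheel.
Short-arc midpoint of 144° and 214°: 179°.
Base is 180° from the complement: 179 − 180 = -1 → -1 + 360 = 359°

359°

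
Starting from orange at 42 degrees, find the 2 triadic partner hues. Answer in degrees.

42 + 120 = 162°
42 + 240 = 282°

162° and 282°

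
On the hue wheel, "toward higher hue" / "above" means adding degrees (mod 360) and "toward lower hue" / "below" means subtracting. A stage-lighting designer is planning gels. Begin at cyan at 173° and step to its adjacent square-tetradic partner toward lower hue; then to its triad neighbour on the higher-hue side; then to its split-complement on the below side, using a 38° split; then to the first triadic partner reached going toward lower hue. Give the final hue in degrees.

225°

square ↓ −90°: 173 − 90 = 83°
triadic ↑ +120°: 83 + 120 = 203°
split-comp 38° ↓ +142°: 203 + 142 = 345°
triadic ↓ −120°: 345 − 120 = 225°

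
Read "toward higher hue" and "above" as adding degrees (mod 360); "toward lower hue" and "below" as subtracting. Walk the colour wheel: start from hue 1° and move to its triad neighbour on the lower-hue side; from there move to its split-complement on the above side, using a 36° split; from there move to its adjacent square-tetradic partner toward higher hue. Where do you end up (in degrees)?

187°

triadic ↓ −120°: 1 − 120 = -119 → -119 + 360 = 241°
split-comp 36° ↑ +216°: 241 + 216 = 457 → 457 − 360 = 97°
square ↑ +90°: 97 + 90 = 187°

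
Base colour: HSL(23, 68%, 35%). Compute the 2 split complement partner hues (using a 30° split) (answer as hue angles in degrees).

173° and 233°

Complement of 23°: 23 + 180 = 203°
203 − 30 = 173°
203 + 30 = 233°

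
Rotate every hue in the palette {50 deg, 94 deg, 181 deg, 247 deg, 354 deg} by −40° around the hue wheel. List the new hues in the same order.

50 − 40 = 10°
94 − 40 = 54°
181 − 40 = 141°
247 − 40 = 207°
354 − 40 = 314°

10°, 54°, 141°, 207°, 314°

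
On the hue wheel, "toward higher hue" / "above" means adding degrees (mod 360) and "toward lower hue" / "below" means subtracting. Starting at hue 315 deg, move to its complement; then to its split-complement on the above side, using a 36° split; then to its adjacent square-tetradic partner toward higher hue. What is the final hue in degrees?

81°

315 + 180 = 495 → 495 − 360 = 135°   (complement)
135 + 216 = 351°   (split-comp 36° ↑)
351 + 90 = 441 → 441 − 360 = 81°   (square ↑)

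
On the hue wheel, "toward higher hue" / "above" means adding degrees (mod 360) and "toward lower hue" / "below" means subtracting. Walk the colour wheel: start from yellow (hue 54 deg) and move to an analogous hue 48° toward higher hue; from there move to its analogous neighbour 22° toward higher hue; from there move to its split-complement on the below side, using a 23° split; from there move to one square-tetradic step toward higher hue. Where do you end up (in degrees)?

analog 48° ↑ +48°: 54 + 48 = 102°
analog 22° ↑ +22°: 102 + 22 = 124°
split-comp 23° ↓ +157°: 124 + 157 = 281°
square ↑ +90°: 281 + 90 = 371 → 371 − 360 = 11°

11°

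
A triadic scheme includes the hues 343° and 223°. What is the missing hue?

103°

A triad places three hues 120° apart.
The full set through 223° is {103°, 223°, 343°}.
Given {223°, 343°}, the missing hue is 103°.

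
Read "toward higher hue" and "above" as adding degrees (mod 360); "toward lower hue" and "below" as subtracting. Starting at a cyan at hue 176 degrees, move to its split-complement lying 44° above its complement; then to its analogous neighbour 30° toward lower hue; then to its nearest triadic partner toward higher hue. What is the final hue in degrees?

130°

split-comp 44° ↑ +224°: 176 + 224 = 400 → 400 − 360 = 40°
analog 30° ↓ −30°: 40 − 30 = 10°
triadic ↑ +120°: 10 + 120 = 130°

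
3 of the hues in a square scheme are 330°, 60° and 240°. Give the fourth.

A square tetradic scheme places four hues every 90°.
The full set through 60° is {60°, 150°, 240°, 330°}.
Given {60°, 240°, 330°}, the missing hue is 150°.

150°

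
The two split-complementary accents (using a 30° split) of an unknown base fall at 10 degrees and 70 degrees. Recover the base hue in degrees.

220°

The accents sit 30° either side of the complement, so the complement is their short-arc midpoint on the wheel.
Short-arc midpoint of 10° and 70°: 40°.
Base is 180° from the complement: 40 − 180 = -140 → -140 + 360 = 220°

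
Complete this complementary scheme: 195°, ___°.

15°

The complement sits 180° across the wheel.
The full set through 195° is {15°, 195°}.
Given {195°}, the missing hue is 15°.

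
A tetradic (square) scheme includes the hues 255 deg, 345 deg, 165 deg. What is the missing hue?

A square tetradic scheme places four hues every 90°.
The full set through 165° is {75°, 165°, 255°, 345°}.
Given {165°, 255°, 345°}, the missing hue is 75°.

75°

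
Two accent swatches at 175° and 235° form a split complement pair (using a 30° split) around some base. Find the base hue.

The accents sit 30° either side of the complement, so the complement is their short-arc midpoint on the wheel.
Short-arc midpoint of 175° and 235°: 205°.
Base is 180° from the complement: 205 − 180 = 25°

25°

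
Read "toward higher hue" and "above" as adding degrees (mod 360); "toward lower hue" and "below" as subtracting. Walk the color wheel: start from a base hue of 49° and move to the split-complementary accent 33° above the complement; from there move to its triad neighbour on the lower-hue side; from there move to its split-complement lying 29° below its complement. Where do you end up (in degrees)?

+213° (split-comp 33° ↑): 49 + 213 = 262°
−120° (triadic ↓): 262 − 120 = 142°
+151° (split-comp 29° ↓): 142 + 151 = 293°

293°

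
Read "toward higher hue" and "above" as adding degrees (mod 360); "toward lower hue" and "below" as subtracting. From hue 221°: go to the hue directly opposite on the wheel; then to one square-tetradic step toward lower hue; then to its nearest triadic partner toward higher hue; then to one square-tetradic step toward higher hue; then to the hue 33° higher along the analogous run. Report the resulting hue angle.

+180° (complement): 221 + 180 = 401 → 401 − 360 = 41°
−90° (square ↓): 41 − 90 = -49 → -49 + 360 = 311°
+120° (triadic ↑): 311 + 120 = 431 → 431 − 360 = 71°
+90° (square ↑): 71 + 90 = 161°
+33° (analog 33° ↑): 161 + 33 = 194°

194°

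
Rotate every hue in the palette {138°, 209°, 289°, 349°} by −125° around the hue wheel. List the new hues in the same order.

13°, 84°, 164°, 224°

138 − 125 = 13°
209 − 125 = 84°
289 − 125 = 164°
349 − 125 = 224°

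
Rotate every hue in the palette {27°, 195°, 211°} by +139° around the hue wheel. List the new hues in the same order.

166°, 334°, 350°

27 + 139 = 166°
195 + 139 = 334°
211 + 139 = 350°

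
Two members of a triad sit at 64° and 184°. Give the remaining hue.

A triad spaces three hues 120° apart.
The full set is {64°, 184°, 304°}.

304°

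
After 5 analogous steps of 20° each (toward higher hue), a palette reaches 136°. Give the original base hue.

5 steps of 20° (toward higher hue) give a net shift of +100°.
Start = end − shift: 136 − 100 = 36°

36°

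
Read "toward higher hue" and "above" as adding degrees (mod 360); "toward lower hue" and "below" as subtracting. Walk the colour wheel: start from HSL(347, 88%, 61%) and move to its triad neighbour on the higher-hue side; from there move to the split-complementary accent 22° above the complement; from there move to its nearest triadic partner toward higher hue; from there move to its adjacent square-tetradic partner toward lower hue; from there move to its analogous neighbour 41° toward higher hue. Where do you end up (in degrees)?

+120° (triadic ↑): 347 + 120 = 467 → 467 − 360 = 107°
+202° (split-comp 22° ↑): 107 + 202 = 309°
+120° (triadic ↑): 309 + 120 = 429 → 429 − 360 = 69°
−90° (square ↓): 69 − 90 = -21 → -21 + 360 = 339°
+41° (analog 41° ↑): 339 + 41 = 380 → 380 − 360 = 20°

20°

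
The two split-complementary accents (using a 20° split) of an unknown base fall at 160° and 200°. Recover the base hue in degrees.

The accents sit 20° either side of the complement, so the complement is their short-arc midpoint on the wheel.
Short-arc midpoint of 160° and 200°: 180°.
Base is 180° from the complement: 180 − 180 = 0°

0°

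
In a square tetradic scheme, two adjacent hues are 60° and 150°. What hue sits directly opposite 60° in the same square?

A square tetradic scheme places four hues 90° apart; opposite corners are 180° apart.
60 + 180 = 240°

240°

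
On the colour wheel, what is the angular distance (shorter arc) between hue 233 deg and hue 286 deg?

|233 − 286| = 53.
53 ≤ 180, so the shorter arc is 53°.

53°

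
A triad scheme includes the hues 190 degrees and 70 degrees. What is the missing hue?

310°

A triad places three hues 120° apart.
The full set through 70° is {70°, 190°, 310°}.
Given {70°, 190°}, the missing hue is 310°.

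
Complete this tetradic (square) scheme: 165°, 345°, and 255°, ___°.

75°

A square tetradic scheme places four hues every 90°.
The full set through 165° is {75°, 165°, 255°, 345°}.
Given {165°, 255°, 345°}, the missing hue is 75°.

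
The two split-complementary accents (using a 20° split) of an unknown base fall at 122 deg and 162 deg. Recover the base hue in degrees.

The accents sit 20° either side of the complement, so the complement is their short-arc midpoint on the wheel.
Short-arc midpoint of 122° and 162°: 142°.
Base is 180° from the complement: 142 − 180 = -38 → -38 + 360 = 322°

322°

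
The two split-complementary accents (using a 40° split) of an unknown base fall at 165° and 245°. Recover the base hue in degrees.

The accents sit 40° either side of the complement, so the complement is their short-arc midpoint on the wheel.
Short-arc midpoint of 165° and 245°: 205°.
Base is 180° from the complement: 205 − 180 = 25°

25°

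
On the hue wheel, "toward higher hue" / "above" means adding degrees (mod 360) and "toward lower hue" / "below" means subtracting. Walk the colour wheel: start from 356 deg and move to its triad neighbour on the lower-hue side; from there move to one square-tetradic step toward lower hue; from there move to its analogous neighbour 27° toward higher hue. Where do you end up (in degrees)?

triadic ↓ −120°: 356 − 120 = 236°
square ↓ −90°: 236 − 90 = 146°
analog 27° ↑ +27°: 146 + 27 = 173°

173°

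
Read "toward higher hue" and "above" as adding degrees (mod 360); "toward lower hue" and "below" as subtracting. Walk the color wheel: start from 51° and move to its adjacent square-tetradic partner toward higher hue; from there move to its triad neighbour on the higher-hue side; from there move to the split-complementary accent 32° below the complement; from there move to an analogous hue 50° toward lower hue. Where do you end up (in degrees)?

359°

51 + 90 = 141°   (square ↑)
141 + 120 = 261°   (triadic ↑)
261 + 148 = 409 → 409 − 360 = 49°   (split-comp 32° ↓)
49 − 50 = -1 → -1 + 360 = 359°   (analog 50° ↓)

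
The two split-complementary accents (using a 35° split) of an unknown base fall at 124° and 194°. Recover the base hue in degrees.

339°

The accents sit 35° either side of the complement, so the complement is their short-arc midpoint on the wheel.
Short-arc midpoint of 124° and 194°: 159°.
Base is 180° from the complement: 159 − 180 = -21 → -21 + 360 = 339°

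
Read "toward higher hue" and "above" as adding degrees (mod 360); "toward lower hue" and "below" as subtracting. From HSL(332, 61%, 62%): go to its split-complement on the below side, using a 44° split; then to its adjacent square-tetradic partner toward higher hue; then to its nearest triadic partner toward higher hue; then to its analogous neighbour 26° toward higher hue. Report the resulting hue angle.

344°

+136° (split-comp 44° ↓): 332 + 136 = 468 → 468 − 360 = 108°
+90° (square ↑): 108 + 90 = 198°
+120° (triadic ↑): 198 + 120 = 318°
+26° (analog 26° ↑): 318 + 26 = 344°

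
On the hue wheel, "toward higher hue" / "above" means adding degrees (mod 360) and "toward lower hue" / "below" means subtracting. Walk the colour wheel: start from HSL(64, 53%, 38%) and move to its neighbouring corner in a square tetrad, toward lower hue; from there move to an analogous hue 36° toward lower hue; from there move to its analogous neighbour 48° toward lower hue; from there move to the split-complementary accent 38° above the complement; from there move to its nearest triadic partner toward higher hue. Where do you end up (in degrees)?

square ↓ −90°: 64 − 90 = -26 → -26 + 360 = 334°
analog 36° ↓ −36°: 334 − 36 = 298°
analog 48° ↓ −48°: 298 − 48 = 250°
split-comp 38° ↑ +218°: 250 + 218 = 468 → 468 − 360 = 108°
triadic ↑ +120°: 108 + 120 = 228°

228°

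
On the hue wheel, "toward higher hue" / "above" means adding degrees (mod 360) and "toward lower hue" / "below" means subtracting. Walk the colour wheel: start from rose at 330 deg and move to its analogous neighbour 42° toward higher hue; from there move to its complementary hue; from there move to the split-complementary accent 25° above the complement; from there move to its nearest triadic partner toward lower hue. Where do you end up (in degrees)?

+42° (analog 42° ↑): 330 + 42 = 372 → 372 − 360 = 12°
+180° (complement): 12 + 180 = 192°
+205° (split-comp 25° ↑): 192 + 205 = 397 → 397 − 360 = 37°
−120° (triadic ↓): 37 − 120 = -83 → -83 + 360 = 277°

277°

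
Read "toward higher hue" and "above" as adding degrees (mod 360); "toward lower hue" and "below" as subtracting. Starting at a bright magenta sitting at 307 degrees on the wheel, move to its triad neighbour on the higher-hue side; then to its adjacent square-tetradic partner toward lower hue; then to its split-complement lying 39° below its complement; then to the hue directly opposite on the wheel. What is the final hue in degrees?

307 + 120 = 427 → 427 − 360 = 67°   (triadic ↑)
67 − 90 = -23 → -23 + 360 = 337°   (square ↓)
337 + 141 = 478 → 478 − 360 = 118°   (split-comp 39° ↓)
118 + 180 = 298°   (complement)

298°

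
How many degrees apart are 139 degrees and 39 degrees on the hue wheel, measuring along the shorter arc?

100°

|139 − 39| = 100.
100 ≤ 180, so the shorter arc is 100°.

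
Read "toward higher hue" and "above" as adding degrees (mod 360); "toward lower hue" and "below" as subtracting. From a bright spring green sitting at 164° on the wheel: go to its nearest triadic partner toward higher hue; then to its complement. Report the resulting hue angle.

triadic ↑ +120°: 164 + 120 = 284°
complement +180°: 284 + 180 = 464 → 464 − 360 = 104°

104°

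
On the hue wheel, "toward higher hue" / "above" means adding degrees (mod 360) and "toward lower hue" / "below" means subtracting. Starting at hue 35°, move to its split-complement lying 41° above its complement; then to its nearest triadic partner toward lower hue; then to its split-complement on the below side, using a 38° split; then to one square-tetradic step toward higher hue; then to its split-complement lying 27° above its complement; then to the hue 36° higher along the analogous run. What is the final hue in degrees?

251°

split-comp 41° ↑ +221°: 35 + 221 = 256°
triadic ↓ −120°: 256 − 120 = 136°
split-comp 38° ↓ +142°: 136 + 142 = 278°
square ↑ +90°: 278 + 90 = 368 → 368 − 360 = 8°
split-comp 27° ↑ +207°: 8 + 207 = 215°
analog 36° ↑ +36°: 215 + 36 = 251°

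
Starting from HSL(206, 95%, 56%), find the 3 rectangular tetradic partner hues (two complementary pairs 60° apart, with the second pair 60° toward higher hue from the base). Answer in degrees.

A rectangular tetradic uses two complementary pairs 60° apart: offsets 0°, 60°, 180°, 240°.
206 + 60 = 266°
206 + 180 = 386 → 386 − 360 = 26°
206 + 240 = 446 → 446 − 360 = 86°

266°, 26°, 86°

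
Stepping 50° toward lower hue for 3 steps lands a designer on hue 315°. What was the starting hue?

3 steps of 50° (toward lower hue) give a net shift of −150°.
Start = end − shift: 315 + 150 = 465 → 465 − 360 = 105°

105°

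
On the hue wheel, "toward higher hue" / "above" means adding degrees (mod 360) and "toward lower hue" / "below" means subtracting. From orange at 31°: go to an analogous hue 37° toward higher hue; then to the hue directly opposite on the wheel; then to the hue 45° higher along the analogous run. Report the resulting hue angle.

293°

analog 37° ↑ +37°: 31 + 37 = 68°
complement +180°: 68 + 180 = 248°
analog 45° ↑ +45°: 248 + 45 = 293°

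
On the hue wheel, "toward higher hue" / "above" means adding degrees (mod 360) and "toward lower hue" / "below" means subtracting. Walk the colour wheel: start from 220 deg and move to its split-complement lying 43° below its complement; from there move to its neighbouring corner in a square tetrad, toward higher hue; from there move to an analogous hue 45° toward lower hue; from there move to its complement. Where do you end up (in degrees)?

+137° (split-comp 43° ↓): 220 + 137 = 357°
+90° (square ↑): 357 + 90 = 447 → 447 − 360 = 87°
−45° (analog 45° ↓): 87 − 45 = 42°
+180° (complement): 42 + 180 = 222°

222°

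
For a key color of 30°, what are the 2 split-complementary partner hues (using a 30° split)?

180° and 240°

Split-complementary hues sit 30° either side of the complement.
Complement of 30°: 30 + 180 = 210°
210 − 30 = 180°
210 + 30 = 240°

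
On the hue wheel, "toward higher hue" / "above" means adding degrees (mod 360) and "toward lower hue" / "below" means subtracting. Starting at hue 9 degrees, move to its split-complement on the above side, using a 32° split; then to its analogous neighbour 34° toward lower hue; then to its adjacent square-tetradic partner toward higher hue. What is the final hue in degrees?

split-comp 32° ↑ +212°: 9 + 212 = 221°
analog 34° ↓ −34°: 221 − 34 = 187°
square ↑ +90°: 187 + 90 = 277°

277°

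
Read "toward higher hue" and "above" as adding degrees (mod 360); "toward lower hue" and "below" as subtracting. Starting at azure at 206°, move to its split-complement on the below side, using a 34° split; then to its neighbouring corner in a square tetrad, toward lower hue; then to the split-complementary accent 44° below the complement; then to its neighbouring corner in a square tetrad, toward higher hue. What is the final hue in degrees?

+146° (split-comp 34° ↓): 206 + 146 = 352°
−90° (square ↓): 352 − 90 = 262°
+136° (split-comp 44° ↓): 262 + 136 = 398 → 398 − 360 = 38°
+90° (square ↑): 38 + 90 = 128°

128°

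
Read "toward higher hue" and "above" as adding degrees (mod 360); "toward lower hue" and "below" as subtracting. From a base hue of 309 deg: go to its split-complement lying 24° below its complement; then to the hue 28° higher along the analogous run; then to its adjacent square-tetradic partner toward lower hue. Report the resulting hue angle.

309 + 156 = 465 → 465 − 360 = 105°   (split-comp 24° ↓)
105 + 28 = 133°   (analog 28° ↑)
133 − 90 = 43°   (square ↓)

43°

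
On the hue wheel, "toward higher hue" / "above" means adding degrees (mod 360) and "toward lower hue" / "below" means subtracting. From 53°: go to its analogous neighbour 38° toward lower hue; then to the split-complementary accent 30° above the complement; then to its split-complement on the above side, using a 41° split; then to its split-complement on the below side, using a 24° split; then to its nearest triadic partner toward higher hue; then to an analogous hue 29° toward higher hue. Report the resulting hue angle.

analog 38° ↓ −38°: 53 − 38 = 15°
split-comp 30° ↑ +210°: 15 + 210 = 225°
split-comp 41° ↑ +221°: 225 + 221 = 446 → 446 − 360 = 86°
split-comp 24° ↓ +156°: 86 + 156 = 242°
triadic ↑ +120°: 242 + 120 = 362 → 362 − 360 = 2°
analog 29° ↑ +29°: 2 + 29 = 31°

31°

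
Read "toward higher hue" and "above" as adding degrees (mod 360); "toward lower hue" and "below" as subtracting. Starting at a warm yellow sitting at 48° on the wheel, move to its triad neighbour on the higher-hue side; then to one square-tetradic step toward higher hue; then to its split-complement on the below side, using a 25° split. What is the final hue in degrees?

53°

+120° (triadic ↑): 48 + 120 = 168°
+90° (square ↑): 168 + 90 = 258°
+155° (split-comp 25° ↓): 258 + 155 = 413 → 413 − 360 = 53°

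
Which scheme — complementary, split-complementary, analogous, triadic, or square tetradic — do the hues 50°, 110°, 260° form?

Sort the hues: 50°, 110°, 260°.
Successive gaps around the wheel: 60°, 150°, 150°.
Two 150° gaps and one 60° gap — a base hue opposite a pair of accents 30° either side of its complement — is the split-complementary pattern.

split-complementary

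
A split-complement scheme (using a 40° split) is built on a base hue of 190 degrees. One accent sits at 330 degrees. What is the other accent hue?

50°

Split-complementary hues sit 40° either side of the complement.
Complement of the base 190°: 190 + 180 = 370 → 370 − 360 = 10°
The given accent 330° is 40° one side of 10°; the other accent sits 40° the other side: 10 + 40 = 50°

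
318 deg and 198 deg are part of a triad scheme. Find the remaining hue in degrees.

A triad places three hues 120° apart.
The full set through 198° is {78°, 198°, 318°}.
Given {198°, 318°}, the missing hue is 78°.

78°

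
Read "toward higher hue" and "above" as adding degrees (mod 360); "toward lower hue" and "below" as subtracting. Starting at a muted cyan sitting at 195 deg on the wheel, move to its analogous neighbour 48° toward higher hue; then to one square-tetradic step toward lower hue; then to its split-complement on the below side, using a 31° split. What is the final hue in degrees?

analog 48° ↑ +48°: 195 + 48 = 243°
square ↓ −90°: 243 − 90 = 153°
split-comp 31° ↓ +149°: 153 + 149 = 302°

302°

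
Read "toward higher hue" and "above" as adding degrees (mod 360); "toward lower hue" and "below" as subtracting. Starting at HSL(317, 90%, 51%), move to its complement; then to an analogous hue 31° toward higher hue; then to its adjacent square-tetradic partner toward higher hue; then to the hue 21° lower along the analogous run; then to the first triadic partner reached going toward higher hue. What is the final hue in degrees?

complement +180°: 317 + 180 = 497 → 497 − 360 = 137°
analog 31° ↑ +31°: 137 + 31 = 168°
square ↑ +90°: 168 + 90 = 258°
analog 21° ↓ −21°: 258 − 21 = 237°
triadic ↑ +120°: 237 + 120 = 357°

357°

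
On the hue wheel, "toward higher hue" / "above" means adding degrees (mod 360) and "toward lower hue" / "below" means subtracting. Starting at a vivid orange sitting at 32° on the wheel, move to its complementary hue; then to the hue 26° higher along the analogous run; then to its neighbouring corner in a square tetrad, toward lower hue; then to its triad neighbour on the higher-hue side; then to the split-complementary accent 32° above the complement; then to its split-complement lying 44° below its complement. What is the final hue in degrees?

complement +180°: 32 + 180 = 212°
analog 26° ↑ +26°: 212 + 26 = 238°
square ↓ −90°: 238 − 90 = 148°
triadic ↑ +120°: 148 + 120 = 268°
split-comp 32° ↑ +212°: 268 + 212 = 480 → 480 − 360 = 120°
split-comp 44° ↓ +136°: 120 + 136 = 256°

256°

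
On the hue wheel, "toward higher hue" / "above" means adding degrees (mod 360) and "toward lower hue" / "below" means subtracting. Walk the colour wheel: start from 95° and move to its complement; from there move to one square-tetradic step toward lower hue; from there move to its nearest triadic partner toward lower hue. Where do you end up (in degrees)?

65°

+180° (complement): 95 + 180 = 275°
−90° (square ↓): 275 − 90 = 185°
−120° (triadic ↓): 185 − 120 = 65°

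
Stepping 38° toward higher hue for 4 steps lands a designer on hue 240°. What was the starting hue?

4 steps of 38° (toward higher hue) give a net shift of +152°.
Start = end − shift: 240 − 152 = 88°

88°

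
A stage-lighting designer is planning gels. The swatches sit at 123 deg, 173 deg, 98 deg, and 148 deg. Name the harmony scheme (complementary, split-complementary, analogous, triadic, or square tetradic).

analogous

Sort the hues: 98°, 123°, 148°, 173°.
Successive gaps around the wheel: 25°, 25°, 25°, 285°.
A run of hues at equal small steps (25°) with one large closing gap is an analogous group.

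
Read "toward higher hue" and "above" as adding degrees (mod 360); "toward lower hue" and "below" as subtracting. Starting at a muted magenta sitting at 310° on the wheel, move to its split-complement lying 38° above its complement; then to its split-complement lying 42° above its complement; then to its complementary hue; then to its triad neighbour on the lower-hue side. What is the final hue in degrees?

90°

+218° (split-comp 38° ↑): 310 + 218 = 528 → 528 − 360 = 168°
+222° (split-comp 42° ↑): 168 + 222 = 390 → 390 − 360 = 30°
+180° (complement): 30 + 180 = 210°
−120° (triadic ↓): 210 − 120 = 90°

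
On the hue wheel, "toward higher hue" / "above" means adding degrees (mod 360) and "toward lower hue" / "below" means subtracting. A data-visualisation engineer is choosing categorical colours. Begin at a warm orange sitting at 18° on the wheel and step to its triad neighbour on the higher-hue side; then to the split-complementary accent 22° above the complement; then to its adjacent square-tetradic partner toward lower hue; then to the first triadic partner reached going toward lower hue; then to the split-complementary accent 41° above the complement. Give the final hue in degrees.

351°

triadic ↑ +120°: 18 + 120 = 138°
split-comp 22° ↑ +202°: 138 + 202 = 340°
square ↓ −90°: 340 − 90 = 250°
triadic ↓ −120°: 250 − 120 = 130°
split-comp 41° ↑ +221°: 130 + 221 = 351°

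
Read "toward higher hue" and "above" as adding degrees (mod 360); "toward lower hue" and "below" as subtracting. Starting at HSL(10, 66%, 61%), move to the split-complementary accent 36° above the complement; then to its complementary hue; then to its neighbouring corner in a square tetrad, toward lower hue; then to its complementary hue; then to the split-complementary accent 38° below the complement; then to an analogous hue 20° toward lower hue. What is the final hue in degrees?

258°

+216° (split-comp 36° ↑): 10 + 216 = 226°
+180° (complement): 226 + 180 = 406 → 406 − 360 = 46°
−90° (square ↓): 46 − 90 = -44 → -44 + 360 = 316°
+180° (complement): 316 + 180 = 496 → 496 − 360 = 136°
+142° (split-comp 38° ↓): 136 + 142 = 278°
−20° (analog 20° ↓): 278 − 20 = 258°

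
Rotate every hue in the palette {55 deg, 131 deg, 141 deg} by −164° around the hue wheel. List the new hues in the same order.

55 − 164 = -109 → -109 + 360 = 251°
131 − 164 = -33 → -33 + 360 = 327°
141 − 164 = -23 → -23 + 360 = 337°

251°, 327°, 337°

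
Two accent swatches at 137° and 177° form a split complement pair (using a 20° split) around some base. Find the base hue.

The accents sit 20° either side of the complement, so the complement is their short-arc midpoint on the wheel.
Short-arc midpoint of 137° and 177°: 157°.
Base is 180° from the complement: 157 − 180 = -23 → -23 + 360 = 337°

337°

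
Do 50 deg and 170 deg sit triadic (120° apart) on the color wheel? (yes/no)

yes

Angular distance: |50 − 170| = 120 = 120°.
Triadic (120° apart) requires 120°.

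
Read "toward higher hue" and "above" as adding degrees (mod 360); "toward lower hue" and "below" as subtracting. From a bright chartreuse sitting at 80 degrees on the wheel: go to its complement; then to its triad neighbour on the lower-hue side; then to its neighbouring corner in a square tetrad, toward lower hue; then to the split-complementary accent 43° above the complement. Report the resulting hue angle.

273°

80 + 180 = 260°   (complement)
260 − 120 = 140°   (triadic ↓)
140 − 90 = 50°   (square ↓)
50 + 223 = 273°   (split-comp 43° ↑)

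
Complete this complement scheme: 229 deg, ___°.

The complement sits 180° across the wheel.
The full set through 229° is {49°, 229°}.
Given {229°}, the missing hue is 49°.

49°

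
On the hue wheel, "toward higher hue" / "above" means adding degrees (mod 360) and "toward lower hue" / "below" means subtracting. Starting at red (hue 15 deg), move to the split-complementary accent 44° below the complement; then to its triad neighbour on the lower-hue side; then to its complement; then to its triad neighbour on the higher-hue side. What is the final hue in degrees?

+136° (split-comp 44° ↓): 15 + 136 = 151°
−120° (triadic ↓): 151 − 120 = 31°
+180° (complement): 31 + 180 = 211°
+120° (triadic ↑): 211 + 120 = 331°

331°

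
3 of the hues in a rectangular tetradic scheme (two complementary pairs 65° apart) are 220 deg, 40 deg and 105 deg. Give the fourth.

285°

A rectangular tetradic uses two complementary pairs 65° apart: offsets 0°, 65°, 180°, 245°.
Among {40°, 105°, 220°}, 220° and 40° are a 180° pair.
The remaining hue 105° needs its own complement: 105 + 180 = 285°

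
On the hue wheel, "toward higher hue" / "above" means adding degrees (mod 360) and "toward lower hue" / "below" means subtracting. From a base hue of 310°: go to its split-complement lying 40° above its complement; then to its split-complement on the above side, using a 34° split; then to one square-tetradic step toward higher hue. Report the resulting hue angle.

114°

+220° (split-comp 40° ↑): 310 + 220 = 530 → 530 − 360 = 170°
+214° (split-comp 34° ↑): 170 + 214 = 384 → 384 − 360 = 24°
+90° (square ↑): 24 + 90 = 114°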